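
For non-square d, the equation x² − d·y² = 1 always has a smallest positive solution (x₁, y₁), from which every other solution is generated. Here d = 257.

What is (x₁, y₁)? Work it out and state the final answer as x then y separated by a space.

√257 → a₀=16, period (32); ℓ=1 odd so k=1
k=0  a_k=16  p_k/q_k = 16/1
k=1  a_k=32  p_k/q_k = 513/32
fundamental: x₁=513, y₁=32  (since 263169 − 257·1024 = 1)

513 32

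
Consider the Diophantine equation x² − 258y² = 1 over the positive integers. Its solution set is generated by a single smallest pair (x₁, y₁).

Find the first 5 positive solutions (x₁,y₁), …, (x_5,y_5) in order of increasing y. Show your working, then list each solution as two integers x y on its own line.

257 16
132097 8224
67897601 4227120
34899234817 2172731456
17938138798337 1116779741264

√258 → a₀=16, period (16,32); ℓ=2 even so k=1
i=0: a=16 ⇒ p=16, q=1
i=1: a=16 ⇒ p=257, q=16
(x₁, y₁) = (257, 16);  257² − 258·16² = 1 ✓
k=2:  x_2 = 257·257+258·16·16 = 132097,  y_2 = 257·16+16·257 = 8224
k=3:  x_3 = 257·132097+258·16·8224 = 67897601,  y_3 = 257·8224+16·132097 = 4227120
k=4:  x_4 = 257·67897601+258·16·4227120 = 34899234817,  y_4 = 257·4227120+16·67897601 = 2172731456
k=5:  x_5 = 257·34899234817+258·16·2172731456 = 17938138798337,  y_5 = 257·2172731456+16·34899234817 = 1116779741264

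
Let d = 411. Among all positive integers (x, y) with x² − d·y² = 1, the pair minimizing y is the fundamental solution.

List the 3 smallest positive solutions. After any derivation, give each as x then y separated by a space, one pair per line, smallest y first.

49730 2453
4946145799 243975380
491943661118810 24265791292347

d=411: √d = [20; 3,1,1,1,19,1,1,1,3,40] (ℓ=10, even), read p_9/q_9
i=0: a=20 ⇒ p=20, q=1
…
i=4: a=1 ⇒ p=223, q=11
…
i=7: a=1 ⇒ p=8981, q=443
i=8: a=1 ⇒ p=13583, q=670
i=9: a=3 ⇒ p=49730, q=2453
fundamental: x₁=49730, y₁=2453  (since 2473072900 − 411·6017209 = 1)
k=2:  x_2 = 49730·49730+411·2453·2453 = 4946145799,  y_2 = 49730·2453+2453·49730 = 243975380
k=3:  x_3 = 49730·4946145799+411·2453·243975380 = 491943661118810,  y_3 = 49730·243975380+2453·4946145799 = 24265791292347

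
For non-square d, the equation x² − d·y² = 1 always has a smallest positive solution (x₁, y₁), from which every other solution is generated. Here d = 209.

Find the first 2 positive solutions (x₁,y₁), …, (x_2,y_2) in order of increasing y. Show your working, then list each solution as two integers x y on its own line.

d=209: √d = [14; 2,5,3,2,3,5,2,28] (ℓ=8, even), read p_7/q_7
k=0  a_k=14  p_k/q_k = 14/1
…
k=4  a_k=2  p_k/q_k = 1171/81
…
k=6  a_k=5  p_k/q_k = 21266/1471
k=7  a_k=2  p_k/q_k = 46551/3220
→ (46551, 3220).  Check: 46551²=2166995601, 209·3220²=2166995600, difference 1.
k=2:  x_2 = 46551·46551+209·3220·3220 = 4333991201,  y_2 = 46551·3220+3220·46551 = 299788440

46551 3220
4333991201 299788440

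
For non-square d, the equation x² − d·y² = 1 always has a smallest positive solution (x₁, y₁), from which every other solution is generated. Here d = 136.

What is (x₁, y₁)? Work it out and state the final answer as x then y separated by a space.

35 3

√136 = [11; 1,1,1,22, …], period ℓ=4 (even) → k=3
k=0  a_k=11  p_k/q_k = 11/1
…
k=2  a_k=1  p_k/q_k = 23/2
k=3  a_k=1  p_k/q_k = 35/3
→ (35, 3).  Check: 35²=1225, 136·3²=1224, difference 1.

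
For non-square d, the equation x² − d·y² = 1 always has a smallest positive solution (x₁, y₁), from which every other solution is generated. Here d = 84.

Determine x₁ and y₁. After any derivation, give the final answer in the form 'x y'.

55 6

d=84: √d = [9; 6,18] (ℓ=2, even), read p_1/q_1
k=0  a_k=9  p_k/q_k = 9/1
k=1  a_k=6  p_k/q_k = 55/6
(x₁, y₁) = (55, 6);  55² − 84·6² = 1 ✓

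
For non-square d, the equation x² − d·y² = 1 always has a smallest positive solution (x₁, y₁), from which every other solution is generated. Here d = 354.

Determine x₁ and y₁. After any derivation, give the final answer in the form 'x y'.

√354 = [18; 1,4,2,2,18,2,2,4,1,36, …], period ℓ=10 (even) → k=9
a_0=18:  p_0=18·1+0=18,  q_0=18·0+1=1
a_1=1:  p_1=1·18+1=19,  q_1=1·1+0=1
a_2=4:  p_2=4·19+18=94,  q_2=4·1+1=5
…
a_5=18:  p_5=18·508+207=9351,  q_5=18·27+11=497
…
a_7=2:  p_7=2·19210+9351=47771,  q_7=2·1021+497=2539
a_8=4:  p_8=4·47771+19210=210294,  q_8=4·2539+1021=11177
a_9=1:  p_9=1·210294+47771=258065,  q_9=1·11177+2539=13716
→ (258065, 13716).  Check: 258065²=66597544225, 354·13716²=66597544224, difference 1.

258065 13716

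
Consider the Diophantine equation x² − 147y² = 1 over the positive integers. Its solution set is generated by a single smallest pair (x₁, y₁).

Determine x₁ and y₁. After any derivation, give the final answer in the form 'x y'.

[12; 8,24] for √147; ℓ=2 ⇒ convergent index 1
i=0: a=12 ⇒ p=12, q=1
i=1: a=8 ⇒ p=97, q=8
fundamental: x₁=97, y₁=8  (since 9409 − 147·64 = 1)

97 8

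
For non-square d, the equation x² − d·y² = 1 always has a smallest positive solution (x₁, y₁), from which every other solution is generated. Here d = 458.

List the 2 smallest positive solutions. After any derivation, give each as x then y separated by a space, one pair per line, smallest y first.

√458 → a₀=21, period (2,2,42); ℓ=3 odd so k=5
i=0: a=21 ⇒ p=21, q=1
i=1: a=2 ⇒ p=43, q=2
i=2: a=2 ⇒ p=107, q=5
i=3: a=42 ⇒ p=4537, q=212
i=4: a=2 ⇒ p=9181, q=429
i=5: a=2 ⇒ p=22899, q=1070
(x₁, y₁) = (22899, 1070);  22899² − 458·1070² = 1 ✓
n=2: (22899,1070)∘(22899,1070) = (22899·22899+458·1070·1070, 22899·1070+1070·22899) = (1048728401,49003860)

22899 1070
1048728401 49003860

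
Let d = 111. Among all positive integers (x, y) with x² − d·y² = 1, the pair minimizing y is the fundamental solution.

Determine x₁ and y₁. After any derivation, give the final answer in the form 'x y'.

[10; 1,1,6,1,1,20] for √111; ℓ=6 ⇒ convergent index 5
a_0=10:  p_0=10·1+0=10,  q_0=10·0+1=1
a_1=1:  p_1=1·10+1=11,  q_1=1·1+0=1
a_2=1:  p_2=1·11+10=21,  q_2=1·1+1=2
a_3=6:  p_3=6·21+11=137,  q_3=6·2+1=13
a_4=1:  p_4=1·137+21=158,  q_4=1·13+2=15
a_5=1:  p_5=1·158+137=295,  q_5=1·15+13=28
(x₁, y₁) = (295, 28);  295² − 111·28² = 1 ✓

295 28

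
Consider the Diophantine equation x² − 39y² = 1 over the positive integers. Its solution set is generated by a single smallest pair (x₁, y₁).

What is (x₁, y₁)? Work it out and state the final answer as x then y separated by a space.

d=39: √d = [6; 4,12] (ℓ=2, even), read p_1/q_1
i=0: a=6 ⇒ p=6, q=1
i=1: a=4 ⇒ p=25, q=4
(x₁, y₁) = (25, 4);  25² − 39·4² = 1 ✓

25 4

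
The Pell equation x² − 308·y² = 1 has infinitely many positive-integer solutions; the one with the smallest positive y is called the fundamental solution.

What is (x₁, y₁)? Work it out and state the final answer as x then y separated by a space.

351 20

[17; 1,1,4,1,1,34] for √308; ℓ=6 ⇒ convergent index 5
a_0=17:  p_0=17·1+0=17,  q_0=17·0+1=1
a_1=1:  p_1=1·17+1=18,  q_1=1·1+0=1
…
a_3=4:  p_3=4·35+18=158,  q_3=4·2+1=9
a_4=1:  p_4=1·158+35=193,  q_4=1·9+2=11
a_5=1:  p_5=1·193+158=351,  q_5=1·11+9=20
(x₁, y₁) = (351, 20);  351² − 308·20² = 1 ✓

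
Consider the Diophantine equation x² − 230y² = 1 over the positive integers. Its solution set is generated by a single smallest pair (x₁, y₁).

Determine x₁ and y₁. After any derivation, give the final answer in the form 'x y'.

√230 → a₀=15, period (6,30); ℓ=2 even so k=1
k=0  a_k=15  p_k/q_k = 15/1
k=1  a_k=6  p_k/q_k = 91/6
(x₁, y₁) = (91, 6);  91² − 230·6² = 1 ✓

91 6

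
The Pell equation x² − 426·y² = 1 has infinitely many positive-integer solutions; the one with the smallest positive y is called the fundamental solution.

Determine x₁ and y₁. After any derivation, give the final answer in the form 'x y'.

88751 4300

√426 = [20; 1,1,1,3,2,6,2,3,1,1,1,40, …], period ℓ=12 (even) → k=11
step 0: (20, 1)  from 20·(1,0) + (0,1)
…
step 2: (41, 2)  from 1·(21,1) + (20,1)
…
step 4: (227, 11)  from 3·(62,3) + (41,2)
…
step 6: (3323, 161)  from 6·(516,25) + (227,11)
step 7: (7162, 347)  from 2·(3323,161) + (516,25)
…
step 10: (56780, 2751)  from 1·(31971,1549) + (24809,1202)
step 11: (88751, 4300)  from 1·(56780,2751) + (31971,1549)
→ (88751, 4300).  Check: 88751²=7876740001, 426·4300²=7876740000, difference 1.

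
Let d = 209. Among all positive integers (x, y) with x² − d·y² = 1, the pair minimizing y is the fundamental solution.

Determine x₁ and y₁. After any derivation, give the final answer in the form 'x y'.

46551 3220

√209 → a₀=14, period (2,5,3,2,3,5,2,28); ℓ=8 even so k=7
a_0=14:  p_0=14·1+0=14,  q_0=14·0+1=1
a_1=2:  p_1=2·14+1=29,  q_1=2·1+0=2
…
a_3=3:  p_3=3·159+29=506,  q_3=3·11+2=35
a_4=2:  p_4=2·506+159=1171,  q_4=2·35+11=81
…
a_6=5:  p_6=5·4019+1171=21266,  q_6=5·278+81=1471
a_7=2:  p_7=2·21266+4019=46551,  q_7=2·1471+278=3220
→ (46551, 3220).  Check: 46551²=2166995601, 209·3220²=2166995600, difference 1.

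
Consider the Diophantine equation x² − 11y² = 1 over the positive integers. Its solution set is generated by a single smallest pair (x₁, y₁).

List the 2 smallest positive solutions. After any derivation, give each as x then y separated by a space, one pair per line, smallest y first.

10 3
199 60

√11 = [3; 3,6, …], period ℓ=2 (even) → k=1
a_0=3:  p_0=3·1+0=3,  q_0=3·0+1=1
a_1=3:  p_1=3·3+1=10,  q_1=3·1+0=3
fundamental: x₁=10, y₁=3  (since 100 − 11·9 = 1)
(x_2, y_2) = (10·10 + 11·3·3, 10·3 + 3·10) = (199, 60)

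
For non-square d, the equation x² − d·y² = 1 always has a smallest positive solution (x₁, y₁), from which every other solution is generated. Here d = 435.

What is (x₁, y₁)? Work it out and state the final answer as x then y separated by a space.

146 7

d=435: √d = [20; 1,5,1,40] (ℓ=4, even), read p_3/q_3
step 0: (20, 1)  from 20·(1,0) + (0,1)
…
step 2: (125, 6)  from 5·(21,1) + (20,1)
step 3: (146, 7)  from 1·(125,6) + (21,1)
fundamental: x₁=146, y₁=7  (since 21316 − 435·49 = 1)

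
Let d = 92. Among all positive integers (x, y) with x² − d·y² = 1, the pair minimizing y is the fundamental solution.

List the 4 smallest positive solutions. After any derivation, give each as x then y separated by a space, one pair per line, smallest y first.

1151 120
2649601 276240
6099380351 635904360
14040770918401 1463851560480

[9; 1,1,2,4,2,1,1,18] for √92; ℓ=8 ⇒ convergent index 7
i=0: a=9 ⇒ p=9, q=1
i=1: a=1 ⇒ p=10, q=1
i=2: a=1 ⇒ p=19, q=2
i=3: a=2 ⇒ p=48, q=5
…
i=6: a=1 ⇒ p=681, q=71
i=7: a=1 ⇒ p=1151, q=120
fundamental: x₁=1151, y₁=120  (since 1324801 − 92·14400 = 1)
n=2: (1151,120)∘(1151,120) = (1151·1151+92·120·120, 1151·120+120·1151) = (2649601,276240)
n=3: (2649601,276240)∘(1151,120) = (1151·2649601+92·120·276240, 1151·276240+120·2649601) = (6099380351,635904360)
n=4: (6099380351,635904360)∘(1151,120) = (1151·6099380351+92·120·635904360, 1151·635904360+120·6099380351) = (14040770918401,1463851560480)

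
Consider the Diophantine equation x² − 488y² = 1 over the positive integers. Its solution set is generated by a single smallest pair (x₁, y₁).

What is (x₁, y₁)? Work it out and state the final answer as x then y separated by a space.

d=488: √d = [22; 11,44] (ℓ=2, even), read p_1/q_1
i=0: a=22 ⇒ p=22, q=1
i=1: a=11 ⇒ p=243, q=11
→ (243, 11).  Check: 243²=59049, 488·11²=59048, difference 1.

243 11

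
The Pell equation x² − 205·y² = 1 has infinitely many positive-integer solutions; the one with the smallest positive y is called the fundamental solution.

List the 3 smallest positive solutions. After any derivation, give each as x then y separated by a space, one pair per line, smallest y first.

[14; 3,6,1,4,1,6,3,28] for √205; ℓ=8 ⇒ convergent index 7
i=0: a=14 ⇒ p=14, q=1
i=1: a=3 ⇒ p=43, q=3
…
i=4: a=4 ⇒ p=1532, q=107
…
i=6: a=6 ⇒ p=12614, q=881
i=7: a=3 ⇒ p=39689, q=2772
→ (39689, 2772).  Check: 39689²=1575216721, 205·2772²=1575216720, difference 1.
(39689+2772√205)^2 = 3150433441 + 220035816√205
(39689+2772√205)^3 = 250075105640009 + 17466002999676√205

39689 2772
3150433441 220035816
250075105640009 17466002999676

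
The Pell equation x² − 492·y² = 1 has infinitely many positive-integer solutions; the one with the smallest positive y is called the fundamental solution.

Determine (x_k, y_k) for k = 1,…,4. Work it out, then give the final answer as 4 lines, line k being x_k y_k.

[22; 5,1,1,10,1,1,5,44] for √492; ℓ=8 ⇒ convergent index 7
k=0  a_k=22  p_k/q_k = 22/1
…
k=3  a_k=1  p_k/q_k = 244/11
k=4  a_k=10  p_k/q_k = 2573/116
…
k=6  a_k=1  p_k/q_k = 5390/243
k=7  a_k=5  p_k/q_k = 29767/1342
fundamental: x₁=29767, y₁=1342  (since 886074289 − 492·1800964 = 1)
(x_2, y_2) = (29767·29767 + 492·1342·1342, 29767·1342 + 1342·29767) = (1772148577, 79894628)
(x_3, y_3) = (29767·1772148577 + 492·1342·79894628, 29767·79894628 + 1342·1772148577) = (105503093353351, 4756446782010)
(x_4, y_4) = (29767·105503093353351 + 492·1342·4756446782010, 29767·4756446782010 + 1342·105503093353351) = (6281021157926249857, 283170302640288712)

29767 1342
1772148577 79894628
105503093353351 4756446782010
6281021157926249857 283170302640288712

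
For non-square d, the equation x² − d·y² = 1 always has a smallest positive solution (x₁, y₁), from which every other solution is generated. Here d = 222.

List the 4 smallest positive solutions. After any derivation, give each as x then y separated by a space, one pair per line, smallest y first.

149 10
44401 2980
13231349 888030
3942897601 264629960

[14; 1,8,1,28] for √222; ℓ=4 ⇒ convergent index 3
step 0: (14, 1)  from 14·(1,0) + (0,1)
…
step 2: (134, 9)  from 8·(15,1) + (14,1)
step 3: (149, 10)  from 1·(134,9) + (15,1)
→ (149, 10).  Check: 149²=22201, 222·10²=22200, difference 1.
(x_2, y_2) = (149·149 + 222·10·10, 149·10 + 10·149) = (44401, 2980)
(x_3, y_3) = (149·44401 + 222·10·2980, 149·2980 + 10·44401) = (13231349, 888030)
(x_4, y_4) = (149·13231349 + 222·10·888030, 149·888030 + 10·13231349) = (3942897601, 264629960)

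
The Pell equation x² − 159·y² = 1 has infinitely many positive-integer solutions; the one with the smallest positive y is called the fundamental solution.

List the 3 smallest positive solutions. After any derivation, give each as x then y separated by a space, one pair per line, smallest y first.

[12; 1,1,1,1,3,1,1,1,1,24] for √159; ℓ=10 ⇒ convergent index 9
a_0=12:  p_0=12·1+0=12,  q_0=12·0+1=1
…
a_3=1:  p_3=1·25+13=38,  q_3=1·2+1=3
a_4=1:  p_4=1·38+25=63,  q_4=1·3+2=5
…
a_8=1:  p_8=1·517+290=807,  q_8=1·41+23=64
a_9=1:  p_9=1·807+517=1324,  q_9=1·64+41=105
→ (1324, 105).  Check: 1324²=1752976, 159·105²=1752975, difference 1.
(1324+105√159)^2 = 3505951 + 278040√159
(1324+105√159)^3 = 9283756924 + 736249815√159

1324 105
3505951 278040
9283756924 736249815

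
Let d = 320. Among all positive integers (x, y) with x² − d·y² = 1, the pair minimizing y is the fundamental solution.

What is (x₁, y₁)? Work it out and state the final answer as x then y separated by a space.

[17; 1,7,1,34] for √320; ℓ=4 ⇒ convergent index 3
i=0: a=17 ⇒ p=17, q=1
i=1: a=1 ⇒ p=18, q=1
i=2: a=7 ⇒ p=143, q=8
i=3: a=1 ⇒ p=161, q=9
fundamental: x₁=161, y₁=9  (since 25921 − 320·81 = 1)

161 9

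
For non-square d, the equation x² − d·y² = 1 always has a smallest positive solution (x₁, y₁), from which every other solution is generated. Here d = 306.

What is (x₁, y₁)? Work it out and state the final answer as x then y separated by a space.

35 2

√306 = [17; 2,34, …], period ℓ=2 (even) → k=1
i=0: a=17 ⇒ p=17, q=1
i=1: a=2 ⇒ p=35, q=2
(x₁, y₁) = (35, 2);  35² − 306·2² = 1 ✓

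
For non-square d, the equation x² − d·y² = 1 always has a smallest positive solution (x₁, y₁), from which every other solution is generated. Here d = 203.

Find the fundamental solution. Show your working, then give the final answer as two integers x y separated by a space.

57 4

[14; 4,28] for √203; ℓ=2 ⇒ convergent index 1
i=0: a=14 ⇒ p=14, q=1
i=1: a=4 ⇒ p=57, q=4
(x₁, y₁) = (57, 4);  57² − 203·4² = 1 ✓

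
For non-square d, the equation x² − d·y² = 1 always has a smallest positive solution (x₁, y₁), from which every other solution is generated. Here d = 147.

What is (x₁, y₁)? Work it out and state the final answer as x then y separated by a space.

97 8

√147 = [12; 8,24, …], period ℓ=2 (even) → k=1
step 0: (12, 1)  from 12·(1,0) + (0,1)
step 1: (97, 8)  from 8·(12,1) + (1,0)
fundamental: x₁=97, y₁=8  (since 9409 − 147·64 = 1)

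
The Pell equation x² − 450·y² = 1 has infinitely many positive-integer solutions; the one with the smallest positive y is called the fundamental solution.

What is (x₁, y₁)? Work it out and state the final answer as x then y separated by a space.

√450 → a₀=21, period (4,1,2,4,2,1,4,42); ℓ=8 even so k=7
i=0: a=21 ⇒ p=21, q=1
i=1: a=4 ⇒ p=85, q=4
…
i=4: a=4 ⇒ p=1294, q=61
i=5: a=2 ⇒ p=2885, q=136
i=6: a=1 ⇒ p=4179, q=197
i=7: a=4 ⇒ p=19601, q=924
→ (19601, 924).  Check: 19601²=384199201, 450·924²=384199200, difference 1.

19601 924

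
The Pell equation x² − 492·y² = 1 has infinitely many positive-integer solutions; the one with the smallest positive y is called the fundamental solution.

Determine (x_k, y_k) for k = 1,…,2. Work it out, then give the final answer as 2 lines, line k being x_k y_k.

[22; 5,1,1,10,1,1,5,44] for √492; ℓ=8 ⇒ convergent index 7
step 0: (22, 1)  from 22·(1,0) + (0,1)
…
step 2: (133, 6)  from 1·(111,5) + (22,1)
step 3: (244, 11)  from 1·(133,6) + (111,5)
…
step 6: (5390, 243)  from 1·(2817,127) + (2573,116)
step 7: (29767, 1342)  from 5·(5390,243) + (2817,127)
fundamental: x₁=29767, y₁=1342  (since 886074289 − 492·1800964 = 1)
(x_2, y_2) = (29767·29767 + 492·1342·1342, 29767·1342 + 1342·29767) = (1772148577, 79894628)

29767 1342
1772148577 79894628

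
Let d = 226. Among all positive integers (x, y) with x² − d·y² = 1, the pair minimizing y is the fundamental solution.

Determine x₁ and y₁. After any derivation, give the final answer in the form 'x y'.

√226 = [15; 30, …], period ℓ=1 (odd) → k=1
step 0: (15, 1)  from 15·(1,0) + (0,1)
step 1: (451, 30)  from 30·(15,1) + (1,0)
(x₁, y₁) = (451, 30);  451² − 226·30² = 1 ✓

451 30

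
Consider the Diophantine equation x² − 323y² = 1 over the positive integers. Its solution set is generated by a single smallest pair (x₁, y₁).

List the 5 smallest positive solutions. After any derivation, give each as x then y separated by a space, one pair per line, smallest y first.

18 1
647 36
23274 1295
837217 46584
30116538 1675729

[17; 1,34] for √323; ℓ=2 ⇒ convergent index 1
step 0: (17, 1)  from 17·(1,0) + (0,1)
step 1: (18, 1)  from 1·(17,1) + (1,0)
→ (18, 1).  Check: 18²=324, 323·1²=323, difference 1.
k=2:  x_2 = 18·18+323·1·1 = 647,  y_2 = 18·1+1·18 = 36
k=3:  x_3 = 18·647+323·1·36 = 23274,  y_3 = 18·36+1·647 = 1295
k=4:  x_4 = 18·23274+323·1·1295 = 837217,  y_4 = 18·1295+1·23274 = 46584
k=5:  x_5 = 18·837217+323·1·46584 = 30116538,  y_5 = 18·46584+1·837217 = 1675729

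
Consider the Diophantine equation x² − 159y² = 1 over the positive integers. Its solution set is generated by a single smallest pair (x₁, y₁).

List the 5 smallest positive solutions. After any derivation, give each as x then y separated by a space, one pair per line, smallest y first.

1324 105
3505951 278040
9283756924 736249815
24583384828801 1949589232080
65096793742908124 5162511550298025

d=159: √d = [12; 1,1,1,1,3,1,1,1,1,24] (ℓ=10, even), read p_9/q_9
i=0: a=12 ⇒ p=12, q=1
i=1: a=1 ⇒ p=13, q=1
i=2: a=1 ⇒ p=25, q=2
…
i=4: a=1 ⇒ p=63, q=5
i=5: a=3 ⇒ p=227, q=18
i=6: a=1 ⇒ p=290, q=23
…
i=8: a=1 ⇒ p=807, q=64
i=9: a=1 ⇒ p=1324, q=105
(x₁, y₁) = (1324, 105);  1324² − 159·105² = 1 ✓
(1324+105√159)^2 = 3505951 + 278040√159
(1324+105√159)^3 = 9283756924 + 736249815√159
(1324+105√159)^4 = 24583384828801 + 1949589232080√159
(1324+105√159)^5 = 65096793742908124 + 5162511550298025√159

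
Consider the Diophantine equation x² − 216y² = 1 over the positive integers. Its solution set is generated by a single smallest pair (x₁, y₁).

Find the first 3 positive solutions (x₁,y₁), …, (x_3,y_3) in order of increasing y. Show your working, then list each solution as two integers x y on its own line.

[14; 1,2,3,2,1,28] for √216; ℓ=6 ⇒ convergent index 5
step 0: (14, 1)  from 14·(1,0) + (0,1)
…
step 2: (44, 3)  from 2·(15,1) + (14,1)
…
step 4: (338, 23)  from 2·(147,10) + (44,3)
step 5: (485, 33)  from 1·(338,23) + (147,10)
(x₁, y₁) = (485, 33);  485² − 216·33² = 1 ✓
n=2: (485,33)∘(485,33) = (485·485+216·33·33, 485·33+33·485) = (470449,32010)
n=3: (470449,32010)∘(485,33) = (485·470449+216·33·32010, 485·32010+33·470449) = (456335045,31049667)

485 33
470449 32010
456335045 31049667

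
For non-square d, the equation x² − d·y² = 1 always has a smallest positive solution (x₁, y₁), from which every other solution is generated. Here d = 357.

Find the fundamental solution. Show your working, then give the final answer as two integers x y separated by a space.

[18; 1,8,2,8,1,36] for √357; ℓ=6 ⇒ convergent index 5
a_0=18:  p_0=18·1+0=18,  q_0=18·0+1=1
a_1=1:  p_1=1·18+1=19,  q_1=1·1+0=1
…
a_3=2:  p_3=2·170+19=359,  q_3=2·9+1=19
a_4=8:  p_4=8·359+170=3042,  q_4=8·19+9=161
a_5=1:  p_5=1·3042+359=3401,  q_5=1·161+19=180
→ (3401, 180).  Check: 3401²=11566801, 357·180²=11566800, difference 1.

3401 180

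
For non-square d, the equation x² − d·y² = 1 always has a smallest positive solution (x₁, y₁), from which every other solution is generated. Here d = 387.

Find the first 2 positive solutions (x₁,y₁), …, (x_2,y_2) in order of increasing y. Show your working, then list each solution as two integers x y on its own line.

√387 → a₀=19, period (1,2,19,2,1,38); ℓ=6 even so k=5
step 0: (19, 1)  from 19·(1,0) + (0,1)
…
step 2: (59, 3)  from 2·(20,1) + (19,1)
…
step 4: (2341, 119)  from 2·(1141,58) + (59,3)
step 5: (3482, 177)  from 1·(2341,119) + (1141,58)
fundamental: x₁=3482, y₁=177  (since 12124324 − 387·31329 = 1)
(3482+177√387)^2 = 24248647 + 1232628√387

3482 177
24248647 1232628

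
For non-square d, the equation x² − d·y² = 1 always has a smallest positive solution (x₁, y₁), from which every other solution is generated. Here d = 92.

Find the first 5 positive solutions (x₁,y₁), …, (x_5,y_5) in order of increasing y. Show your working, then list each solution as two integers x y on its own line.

1151 120
2649601 276240
6099380351 635904360
14040770918401 1463851560480
32321848554778751 3369785656320600

d=92: √d = [9; 1,1,2,4,2,1,1,18] (ℓ=8, even), read p_7/q_7
i=0: a=9 ⇒ p=9, q=1
…
i=2: a=1 ⇒ p=19, q=2
…
i=6: a=1 ⇒ p=681, q=71
i=7: a=1 ⇒ p=1151, q=120
→ (1151, 120).  Check: 1151²=1324801, 92·120²=1324800, difference 1.
(1151+120√92)^2 = 2649601 + 276240√92
(1151+120√92)^3 = 6099380351 + 635904360√92
(1151+120√92)^4 = 14040770918401 + 1463851560480√92
(1151+120√92)^5 = 32321848554778751 + 3369785656320600√92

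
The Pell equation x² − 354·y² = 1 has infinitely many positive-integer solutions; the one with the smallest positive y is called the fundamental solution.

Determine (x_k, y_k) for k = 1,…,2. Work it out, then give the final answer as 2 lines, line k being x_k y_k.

258065 13716
133195088449 7079239080

d=354: √d = [18; 1,4,2,2,18,2,2,4,1,36] (ℓ=10, even), read p_9/q_9
i=0: a=18 ⇒ p=18, q=1
…
i=3: a=2 ⇒ p=207, q=11
i=4: a=2 ⇒ p=508, q=27
i=5: a=18 ⇒ p=9351, q=497
…
i=8: a=4 ⇒ p=210294, q=11177
i=9: a=1 ⇒ p=258065, q=13716
→ (258065, 13716).  Check: 258065²=66597544225, 354·13716²=66597544224, difference 1.
(x_2, y_2) = (258065·258065 + 354·13716·13716, 258065·13716 + 13716·258065) = (133195088449, 7079239080)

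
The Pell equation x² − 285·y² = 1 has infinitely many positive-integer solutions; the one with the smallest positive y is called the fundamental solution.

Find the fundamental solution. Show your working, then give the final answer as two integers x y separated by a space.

2431 144

[16; 1,7,2,7,1,32] for √285; ℓ=6 ⇒ convergent index 5
i=0: a=16 ⇒ p=16, q=1
…
i=3: a=2 ⇒ p=287, q=17
i=4: a=7 ⇒ p=2144, q=127
i=5: a=1 ⇒ p=2431, q=144
→ (2431, 144).  Check: 2431²=5909761, 285·144²=5909760, difference 1.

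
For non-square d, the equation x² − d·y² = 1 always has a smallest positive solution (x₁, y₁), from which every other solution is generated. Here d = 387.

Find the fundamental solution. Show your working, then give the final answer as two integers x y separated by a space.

3482 177

[19; 1,2,19,2,1,38] for √387; ℓ=6 ⇒ convergent index 5
k=0  a_k=19  p_k/q_k = 19/1
k=1  a_k=1  p_k/q_k = 20/1
k=2  a_k=2  p_k/q_k = 59/3
k=3  a_k=19  p_k/q_k = 1141/58
k=4  a_k=2  p_k/q_k = 2341/119
k=5  a_k=1  p_k/q_k = 3482/177
(x₁, y₁) = (3482, 177);  3482² − 387·177² = 1 ✓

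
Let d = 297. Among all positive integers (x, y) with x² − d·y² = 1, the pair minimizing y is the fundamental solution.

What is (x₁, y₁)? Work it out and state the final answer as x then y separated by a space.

48599 2820

√297 → a₀=17, period (4,3,1,1,2,1,1,3,4,34); ℓ=10 even so k=9
step 0: (17, 1)  from 17·(1,0) + (0,1)
step 1: (69, 4)  from 4·(17,1) + (1,0)
step 2: (224, 13)  from 3·(69,4) + (17,1)
…
step 4: (517, 30)  from 1·(293,17) + (224,13)
step 5: (1327, 77)  from 2·(517,30) + (293,17)
step 6: (1844, 107)  from 1·(1327,77) + (517,30)
step 7: (3171, 184)  from 1·(1844,107) + (1327,77)
step 8: (11357, 659)  from 3·(3171,184) + (1844,107)
step 9: (48599, 2820)  from 4·(11357,659) + (3171,184)
fundamental: x₁=48599, y₁=2820  (since 2361862801 − 297·7952400 = 1)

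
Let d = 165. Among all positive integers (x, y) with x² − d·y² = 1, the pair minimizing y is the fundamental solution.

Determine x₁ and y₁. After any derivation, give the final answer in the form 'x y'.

1079 84

√165 = [12; 1,5,2,5,1,24, …], period ℓ=6 (even) → k=5
i=0: a=12 ⇒ p=12, q=1
i=1: a=1 ⇒ p=13, q=1
…
i=3: a=2 ⇒ p=167, q=13
i=4: a=5 ⇒ p=912, q=71
i=5: a=1 ⇒ p=1079, q=84
(x₁, y₁) = (1079, 84);  1079² − 165·84² = 1 ✓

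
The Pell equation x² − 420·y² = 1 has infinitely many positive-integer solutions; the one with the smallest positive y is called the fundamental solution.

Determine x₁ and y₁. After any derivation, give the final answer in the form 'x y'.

41 2

[20; 2,40] for √420; ℓ=2 ⇒ convergent index 1
k=0  a_k=20  p_k/q_k = 20/1
k=1  a_k=2  p_k/q_k = 41/2
(x₁, y₁) = (41, 2);  41² − 420·2² = 1 ✓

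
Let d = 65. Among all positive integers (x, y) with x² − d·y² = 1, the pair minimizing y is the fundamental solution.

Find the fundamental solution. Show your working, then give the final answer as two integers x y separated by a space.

√65 = [8; 16, …], period ℓ=1 (odd) → k=1
k=0  a_k=8  p_k/q_k = 8/1
k=1  a_k=16  p_k/q_k = 129/16
(x₁, y₁) = (129, 16);  129² − 65·16² = 1 ✓

129 16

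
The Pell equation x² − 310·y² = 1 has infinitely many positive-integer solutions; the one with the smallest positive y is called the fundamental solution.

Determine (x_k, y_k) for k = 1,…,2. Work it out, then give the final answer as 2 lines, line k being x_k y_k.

848719 48204
1440647881921 81823301352

√310 = [17; 1,1,1,1,5,…,1,1,34, …], period ℓ=16 (even) → k=15
step 0: (17, 1)  from 17·(1,0) + (0,1)
step 1: (18, 1)  from 1·(17,1) + (1,0)
…
step 5: (493, 28)  from 5·(88,5) + (53,3)
…
step 9: (7747, 440)  from 1·(5687,323) + (2060,117)
step 10: (28928, 1643)  from 3·(7747,440) + (5687,323)
…
step 13: (333702, 18953)  from 1·(181315,10298) + (152387,8655)
step 14: (515017, 29251)  from 1·(333702,18953) + (181315,10298)
step 15: (848719, 48204)  from 1·(515017,29251) + (333702,18953)
(x₁, y₁) = (848719, 48204);  848719² − 310·48204² = 1 ✓
(848719+48204√310)^2 = 1440647881921 + 81823301352√310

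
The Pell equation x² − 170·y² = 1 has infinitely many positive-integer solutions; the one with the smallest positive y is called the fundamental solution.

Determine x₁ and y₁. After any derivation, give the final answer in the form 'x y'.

339 26

d=170: √d = [13; 26] (ℓ=1, odd), read p_1/q_1
a_0=13:  p_0=13·1+0=13,  q_0=13·0+1=1
a_1=26:  p_1=26·13+1=339,  q_1=26·1+0=26
fundamental: x₁=339, y₁=26  (since 114921 − 170·676 = 1)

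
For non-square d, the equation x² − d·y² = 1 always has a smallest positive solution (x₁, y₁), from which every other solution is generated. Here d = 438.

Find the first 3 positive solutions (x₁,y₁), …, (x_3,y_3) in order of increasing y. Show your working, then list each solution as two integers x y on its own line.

293 14
171697 8204
100614149 4807530

√438 → a₀=20, period (1,12,1,40); ℓ=4 even so k=3
a_0=20:  p_0=20·1+0=20,  q_0=20·0+1=1
…
a_2=12:  p_2=12·21+20=272,  q_2=12·1+1=13
a_3=1:  p_3=1·272+21=293,  q_3=1·13+1=14
fundamental: x₁=293, y₁=14  (since 85849 − 438·196 = 1)
n=2: (293,14)∘(293,14) = (293·293+438·14·14, 293·14+14·293) = (171697,8204)
n=3: (171697,8204)∘(293,14) = (293·171697+438·14·8204, 293·8204+14·171697) = (100614149,4807530)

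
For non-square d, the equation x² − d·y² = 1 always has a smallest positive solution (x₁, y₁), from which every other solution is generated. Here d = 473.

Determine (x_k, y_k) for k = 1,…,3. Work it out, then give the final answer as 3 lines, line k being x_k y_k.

d=473: √d = [21; 1,2,1,42] (ℓ=4, even), read p_3/q_3
a_0=21:  p_0=21·1+0=21,  q_0=21·0+1=1
a_1=1:  p_1=1·21+1=22,  q_1=1·1+0=1
a_2=2:  p_2=2·22+21=65,  q_2=2·1+1=3
a_3=1:  p_3=1·65+22=87,  q_3=1·3+1=4
fundamental: x₁=87, y₁=4  (since 7569 − 473·16 = 1)
(x_2, y_2) = (87·87 + 473·4·4, 87·4 + 4·87) = (15137, 696)
(x_3, y_3) = (87·15137 + 473·4·696, 87·696 + 4·15137) = (2633751, 121100)

87 4
15137 696
2633751 121100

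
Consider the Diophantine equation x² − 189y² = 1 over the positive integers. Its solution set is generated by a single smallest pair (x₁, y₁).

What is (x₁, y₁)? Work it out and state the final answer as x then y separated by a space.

[13; 1,2,1,26] for √189; ℓ=4 ⇒ convergent index 3
k=0  a_k=13  p_k/q_k = 13/1
k=1  a_k=1  p_k/q_k = 14/1
k=2  a_k=2  p_k/q_k = 41/3
k=3  a_k=1  p_k/q_k = 55/4
fundamental: x₁=55, y₁=4  (since 3025 − 189·16 = 1)

55 4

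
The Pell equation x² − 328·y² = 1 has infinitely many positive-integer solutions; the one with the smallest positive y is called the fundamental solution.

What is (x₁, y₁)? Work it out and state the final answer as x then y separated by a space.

√328 = [18; 9,36, …], period ℓ=2 (even) → k=1
i=0: a=18 ⇒ p=18, q=1
i=1: a=9 ⇒ p=163, q=9
(x₁, y₁) = (163, 9);  163² − 328·9² = 1 ✓

163 9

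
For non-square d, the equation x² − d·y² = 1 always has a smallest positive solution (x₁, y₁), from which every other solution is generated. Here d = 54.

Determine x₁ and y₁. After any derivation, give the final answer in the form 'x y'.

485 66

√54 = [7; 2,1,6,1,2,14, …], period ℓ=6 (even) → k=5
a_0=7:  p_0=7·1+0=7,  q_0=7·0+1=1
a_1=2:  p_1=2·7+1=15,  q_1=2·1+0=2
a_2=1:  p_2=1·15+7=22,  q_2=1·2+1=3
a_3=6:  p_3=6·22+15=147,  q_3=6·3+2=20
a_4=1:  p_4=1·147+22=169,  q_4=1·20+3=23
a_5=2:  p_5=2·169+147=485,  q_5=2·23+20=66
→ (485, 66).  Check: 485²=235225, 54·66²=235224, difference 1.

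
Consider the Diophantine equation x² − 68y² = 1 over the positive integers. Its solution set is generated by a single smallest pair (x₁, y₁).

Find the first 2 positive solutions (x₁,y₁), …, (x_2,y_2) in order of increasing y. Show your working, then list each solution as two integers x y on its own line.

33 4
2177 264

√68 → a₀=8, period (4,16); ℓ=2 even so k=1
k=0  a_k=8  p_k/q_k = 8/1
k=1  a_k=4  p_k/q_k = 33/4
(x₁, y₁) = (33, 4);  33² − 68·4² = 1 ✓
(x_2, y_2) = (33·33 + 68·4·4, 33·4 + 4·33) = (2177, 264)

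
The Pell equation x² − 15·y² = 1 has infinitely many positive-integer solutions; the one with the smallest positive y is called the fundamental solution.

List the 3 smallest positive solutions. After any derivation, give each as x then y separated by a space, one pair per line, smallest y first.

4 1
31 8
244 63

d=15: √d = [3; 1,6] (ℓ=2, even), read p_1/q_1
step 0: (3, 1)  from 3·(1,0) + (0,1)
step 1: (4, 1)  from 1·(3,1) + (1,0)
(x₁, y₁) = (4, 1);  4² − 15·1² = 1 ✓
n=2: (4,1)∘(4,1) = (4·4+15·1·1, 4·1+1·4) = (31,8)
n=3: (31,8)∘(4,1) = (4·31+15·1·8, 4·8+1·31) = (244,63)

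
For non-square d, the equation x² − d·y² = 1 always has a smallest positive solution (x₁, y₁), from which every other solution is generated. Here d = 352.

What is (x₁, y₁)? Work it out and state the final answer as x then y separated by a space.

77617 4137

√352 = [18; 1,3,5,9,5,3,1,36, …], period ℓ=8 (even) → k=7
step 0: (18, 1)  from 18·(1,0) + (0,1)
…
step 3: (394, 21)  from 5·(75,4) + (19,1)
…
step 6: (59118, 3151)  from 3·(18499,986) + (3621,193)
step 7: (77617, 4137)  from 1·(59118,3151) + (18499,986)
fundamental: x₁=77617, y₁=4137  (since 6024398689 − 352·17114769 = 1)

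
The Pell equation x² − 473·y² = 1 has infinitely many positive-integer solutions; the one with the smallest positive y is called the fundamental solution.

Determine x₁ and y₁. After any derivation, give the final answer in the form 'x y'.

√473 = [21; 1,2,1,42, …], period ℓ=4 (even) → k=3
i=0: a=21 ⇒ p=21, q=1
i=1: a=1 ⇒ p=22, q=1
i=2: a=2 ⇒ p=65, q=3
i=3: a=1 ⇒ p=87, q=4
(x₁, y₁) = (87, 4);  87² − 473·4² = 1 ✓

87 4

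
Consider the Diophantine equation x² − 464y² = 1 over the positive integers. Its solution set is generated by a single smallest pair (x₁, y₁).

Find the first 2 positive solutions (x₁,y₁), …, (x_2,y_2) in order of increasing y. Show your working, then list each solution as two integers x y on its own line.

[21; 1,1,5,1,1,1,5,1,1,42] for √464; ℓ=10 ⇒ convergent index 9
i=0: a=21 ⇒ p=21, q=1
i=1: a=1 ⇒ p=22, q=1
…
i=5: a=1 ⇒ p=517, q=24
i=6: a=1 ⇒ p=797, q=37
i=7: a=5 ⇒ p=4502, q=209
i=8: a=1 ⇒ p=5299, q=246
i=9: a=1 ⇒ p=9801, q=455
fundamental: x₁=9801, y₁=455  (since 96059601 − 464·207025 = 1)
(9801+455√464)^2 = 192119201 + 8918910√464

9801 455
192119201 8918910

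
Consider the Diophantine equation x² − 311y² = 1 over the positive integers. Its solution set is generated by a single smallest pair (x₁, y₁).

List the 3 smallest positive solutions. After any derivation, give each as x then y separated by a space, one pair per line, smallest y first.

16883880 957397
570130807708799 32329152120720
19252040283316857636360 1091683049815963029803

d=311: √d = [17; 1,1,1,2,1,…,1,1,34] (ℓ=16, even), read p_15/q_15
a_0=17:  p_0=17·1+0=17,  q_0=17·0+1=1
…
a_2=1:  p_2=1·18+17=35,  q_2=1·1+1=2
a_3=1:  p_3=1·35+18=53,  q_3=1·2+1=3
a_4=2:  p_4=2·53+35=141,  q_4=2·3+2=8
…
a_6=6:  p_6=6·194+141=1305,  q_6=6·11+8=74
…
a_8=17:  p_8=17·4109+1305=71158,  q_8=17·233+74=4035
…
a_10=6:  p_10=6·217583+71158=1376656,  q_10=6·12338+4035=78063
…
a_13=1:  p_13=1·4565134+1594239=6159373,  q_13=1·258865+90401=349266
a_14=1:  p_14=1·6159373+4565134=10724507,  q_14=1·349266+258865=608131
a_15=1:  p_15=1·10724507+6159373=16883880,  q_15=1·608131+349266=957397
fundamental: x₁=16883880, y₁=957397  (since 285065403854400 − 311·916609015609 = 1)
(16883880+957397√311)^2 = 570130807708799 + 32329152120720√311
(16883880+957397√311)^3 = 19252040283316857636360 + 1091683049815963029803√311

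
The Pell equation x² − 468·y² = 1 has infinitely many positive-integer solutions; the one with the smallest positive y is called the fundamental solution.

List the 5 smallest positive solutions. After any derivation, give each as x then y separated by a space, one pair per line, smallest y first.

√468 = [21; 1,1,1,2,1,1,1,42, …], period ℓ=8 (even) → k=7
step 0: (21, 1)  from 21·(1,0) + (0,1)
…
step 2: (43, 2)  from 1·(22,1) + (21,1)
step 3: (65, 3)  from 1·(43,2) + (22,1)
step 4: (173, 8)  from 2·(65,3) + (43,2)
step 5: (238, 11)  from 1·(173,8) + (65,3)
step 6: (411, 19)  from 1·(238,11) + (173,8)
step 7: (649, 30)  from 1·(411,19) + (238,11)
→ (649, 30).  Check: 649²=421201, 468·30²=421200, difference 1.
(x_2, y_2) = (649·649 + 468·30·30, 649·30 + 30·649) = (842401, 38940)
(x_3, y_3) = (649·842401 + 468·30·38940, 649·38940 + 30·842401) = (1093435849, 50544090)
(x_4, y_4) = (649·1093435849 + 468·30·50544090, 649·50544090 + 30·1093435849) = (1419278889601, 65606189880)
(x_5, y_5) = (649·1419278889601 + 468·30·65606189880, 649·65606189880 + 30·1419278889601) = (1842222905266249, 85156783920150)

649 30
842401 38940
1093435849 50544090
1419278889601 65606189880
1842222905266249 85156783920150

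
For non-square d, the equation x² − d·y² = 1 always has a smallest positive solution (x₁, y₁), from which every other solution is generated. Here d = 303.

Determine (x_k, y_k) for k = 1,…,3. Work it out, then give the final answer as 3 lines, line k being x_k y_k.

√303 → a₀=17, period (2,2,5,2,2,34); ℓ=6 even so k=5
k=0  a_k=17  p_k/q_k = 17/1
…
k=3  a_k=5  p_k/q_k = 470/27
k=4  a_k=2  p_k/q_k = 1027/59
k=5  a_k=2  p_k/q_k = 2524/145
fundamental: x₁=2524, y₁=145  (since 6370576 − 303·21025 = 1)
(x_2, y_2) = (2524·2524 + 303·145·145, 2524·145 + 145·2524) = (12741151, 731960)
(x_3, y_3) = (2524·12741151 + 303·145·731960, 2524·731960 + 145·12741151) = (64317327724, 3694933935)

2524 145
12741151 731960
64317327724 3694933935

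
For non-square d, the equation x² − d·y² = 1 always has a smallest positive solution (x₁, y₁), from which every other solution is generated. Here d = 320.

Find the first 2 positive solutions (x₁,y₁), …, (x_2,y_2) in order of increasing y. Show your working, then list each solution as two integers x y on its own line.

161 9
51841 2898

√320 → a₀=17, period (1,7,1,34); ℓ=4 even so k=3
i=0: a=17 ⇒ p=17, q=1
…
i=2: a=7 ⇒ p=143, q=8
i=3: a=1 ⇒ p=161, q=9
(x₁, y₁) = (161, 9);  161² − 320·9² = 1 ✓
(161+9√320)^2 = 51841 + 2898√320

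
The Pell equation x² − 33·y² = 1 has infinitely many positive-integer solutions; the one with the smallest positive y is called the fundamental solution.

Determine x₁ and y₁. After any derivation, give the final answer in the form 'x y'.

√33 = [5; 1,2,1,10, …], period ℓ=4 (even) → k=3
i=0: a=5 ⇒ p=5, q=1
…
i=2: a=2 ⇒ p=17, q=3
i=3: a=1 ⇒ p=23, q=4
→ (23, 4).  Check: 23²=529, 33·4²=528, difference 1.

23 4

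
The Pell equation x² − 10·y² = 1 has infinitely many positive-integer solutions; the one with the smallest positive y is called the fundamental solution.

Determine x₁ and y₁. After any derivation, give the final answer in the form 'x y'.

d=10: √d = [3; 6] (ℓ=1, odd), read p_1/q_1
i=0: a=3 ⇒ p=3, q=1
i=1: a=6 ⇒ p=19, q=6
fundamental: x₁=19, y₁=6  (since 361 − 10·36 = 1)

19 6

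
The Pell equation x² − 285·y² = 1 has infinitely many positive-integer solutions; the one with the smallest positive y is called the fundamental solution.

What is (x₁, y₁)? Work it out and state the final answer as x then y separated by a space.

[16; 1,7,2,7,1,32] for √285; ℓ=6 ⇒ convergent index 5
a_0=16:  p_0=16·1+0=16,  q_0=16·0+1=1
…
a_3=2:  p_3=2·135+17=287,  q_3=2·8+1=17
a_4=7:  p_4=7·287+135=2144,  q_4=7·17+8=127
a_5=1:  p_5=1·2144+287=2431,  q_5=1·127+17=144
→ (2431, 144).  Check: 2431²=5909761, 285·144²=5909760, difference 1.

2431 144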